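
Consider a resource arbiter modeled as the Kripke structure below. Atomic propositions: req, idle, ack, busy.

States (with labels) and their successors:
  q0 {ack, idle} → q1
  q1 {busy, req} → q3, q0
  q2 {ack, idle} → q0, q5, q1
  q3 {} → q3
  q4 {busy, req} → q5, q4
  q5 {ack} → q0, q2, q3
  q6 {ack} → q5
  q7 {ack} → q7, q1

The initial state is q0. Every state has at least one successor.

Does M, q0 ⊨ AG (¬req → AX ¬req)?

States satisfying ¬req → AX ¬req: {q1, q3, q4, q5, q6}.
States satisfying AG (¬req → AX ¬req): {q3}.
q0 is reachable from q0 and violates ¬req → AX ¬req, so AG fails at q0.
q0 ∉ Sat(AG (¬req → AX ¬req)).

No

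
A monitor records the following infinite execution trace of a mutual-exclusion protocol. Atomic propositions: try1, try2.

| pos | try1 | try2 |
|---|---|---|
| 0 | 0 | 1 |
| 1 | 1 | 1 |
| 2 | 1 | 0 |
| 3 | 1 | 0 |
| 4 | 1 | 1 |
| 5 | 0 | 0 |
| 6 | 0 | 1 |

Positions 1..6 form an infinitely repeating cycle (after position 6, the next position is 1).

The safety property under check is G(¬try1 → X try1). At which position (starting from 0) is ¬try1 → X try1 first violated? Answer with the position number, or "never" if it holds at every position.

Check ¬try1 → X try1 at each position in order: 0 ✓, 1 ✓, 2 ✓, 3 ✓, 4 ✓.
At position 5 the labels are {} and the next position 6 has {try2}, so ¬try1 → X try1 is false there. This is the first violation.

5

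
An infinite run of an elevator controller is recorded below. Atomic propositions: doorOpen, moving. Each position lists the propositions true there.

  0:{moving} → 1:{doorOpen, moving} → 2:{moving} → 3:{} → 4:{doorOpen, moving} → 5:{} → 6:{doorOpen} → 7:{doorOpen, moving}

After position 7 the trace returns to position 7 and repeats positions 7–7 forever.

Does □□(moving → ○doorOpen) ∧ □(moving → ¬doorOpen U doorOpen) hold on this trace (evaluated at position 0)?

No

□(moving → ○doorOpen) must hold at every position from 0 onward. It fails at position 0, so □□(moving → ○doorOpen) is false.
moving → ¬doorOpen U doorOpen holds at every position 0..7, and those are all positions ever visited, so □(moving → ¬doorOpen U doorOpen) holds.
Positions where moving holds: 0, 1, 2, 4, 7.
Check ¬doorOpen U doorOpen at each: 0→ok, 1→ok, 2→ok, 4→ok, 7→ok.
At position 0: □□(moving → ○doorOpen) is false; □(moving → ¬doorOpen U doorOpen) is true; so □□(moving → ○doorOpen) ∧ □(moving → ¬doorOpen U doorOpen) is false.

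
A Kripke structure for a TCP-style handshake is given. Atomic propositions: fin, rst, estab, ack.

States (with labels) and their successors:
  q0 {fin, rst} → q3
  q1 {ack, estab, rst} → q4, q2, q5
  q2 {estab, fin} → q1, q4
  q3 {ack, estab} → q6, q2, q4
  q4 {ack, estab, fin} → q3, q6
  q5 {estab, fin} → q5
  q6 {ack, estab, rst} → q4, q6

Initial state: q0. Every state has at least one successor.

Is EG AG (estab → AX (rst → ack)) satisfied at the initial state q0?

States satisfying AG (estab → AX (rst → ack)): {q0, q1, q2, q3, q4, q5, q6}.
States satisfying EG AG (estab → AX (rst → ack)): {q0, q1, q2, q3, q4, q5, q6}.
q0 ∈ Sat(EG AG (estab → AX (rst → ack))).

Holds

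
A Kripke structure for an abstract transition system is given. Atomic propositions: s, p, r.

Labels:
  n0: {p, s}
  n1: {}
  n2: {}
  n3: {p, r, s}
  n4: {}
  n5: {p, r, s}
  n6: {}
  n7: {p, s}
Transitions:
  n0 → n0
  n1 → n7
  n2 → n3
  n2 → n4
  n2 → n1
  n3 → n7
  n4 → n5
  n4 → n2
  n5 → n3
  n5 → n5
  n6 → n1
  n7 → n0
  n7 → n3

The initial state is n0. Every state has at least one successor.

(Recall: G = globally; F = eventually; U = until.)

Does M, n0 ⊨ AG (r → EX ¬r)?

Holds

States satisfying r → EX ¬r: {n0, n1, n2, n3, n4, n6, n7}.
States satisfying AG (r → EX ¬r): {n0, n1, n3, n6, n7}.
Every state reachable from n0 satisfies r → EX ¬r.
n0 ∈ Sat(AG (r → EX ¬r)).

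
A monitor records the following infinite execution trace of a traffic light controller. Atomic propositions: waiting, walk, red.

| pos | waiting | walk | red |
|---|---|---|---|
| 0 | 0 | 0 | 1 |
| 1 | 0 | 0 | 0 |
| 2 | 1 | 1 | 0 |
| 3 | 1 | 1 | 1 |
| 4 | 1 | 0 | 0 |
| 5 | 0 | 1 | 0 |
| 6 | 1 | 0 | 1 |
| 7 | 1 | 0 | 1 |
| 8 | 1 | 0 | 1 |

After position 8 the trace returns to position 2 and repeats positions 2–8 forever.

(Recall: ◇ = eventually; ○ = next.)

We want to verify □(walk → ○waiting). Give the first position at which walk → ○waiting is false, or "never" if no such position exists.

never

walk → ○waiting holds at every position 0..8, and those are all the positions the trace ever visits, so the invariant □(walk → ○waiting) is never violated.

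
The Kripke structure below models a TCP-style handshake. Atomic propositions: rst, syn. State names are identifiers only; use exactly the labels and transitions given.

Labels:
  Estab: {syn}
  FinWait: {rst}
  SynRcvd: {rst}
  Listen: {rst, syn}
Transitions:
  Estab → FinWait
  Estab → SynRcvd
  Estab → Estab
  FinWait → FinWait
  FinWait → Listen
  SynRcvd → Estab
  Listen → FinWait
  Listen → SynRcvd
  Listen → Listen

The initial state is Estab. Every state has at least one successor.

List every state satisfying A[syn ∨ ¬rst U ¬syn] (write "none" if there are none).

States satisfying syn ∨ ¬rst: {Estab, Listen}.
States satisfying ¬syn: {FinWait, SynRcvd}.
States satisfying A[syn ∨ ¬rst U ¬syn]: {FinWait, SynRcvd}.

{FinWait, SynRcvd}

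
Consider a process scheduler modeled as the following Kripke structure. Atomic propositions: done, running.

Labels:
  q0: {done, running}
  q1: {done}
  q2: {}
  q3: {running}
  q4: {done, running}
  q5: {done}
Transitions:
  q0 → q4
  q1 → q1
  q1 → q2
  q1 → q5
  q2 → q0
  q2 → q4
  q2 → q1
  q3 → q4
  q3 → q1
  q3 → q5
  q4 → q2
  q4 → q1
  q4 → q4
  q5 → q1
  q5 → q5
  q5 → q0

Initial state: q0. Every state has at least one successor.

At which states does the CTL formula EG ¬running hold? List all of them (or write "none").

{q1, q2, q5}

States satisfying ¬running: {q1, q2, q5}.
States satisfying EG ¬running: {q1, q2, q5}.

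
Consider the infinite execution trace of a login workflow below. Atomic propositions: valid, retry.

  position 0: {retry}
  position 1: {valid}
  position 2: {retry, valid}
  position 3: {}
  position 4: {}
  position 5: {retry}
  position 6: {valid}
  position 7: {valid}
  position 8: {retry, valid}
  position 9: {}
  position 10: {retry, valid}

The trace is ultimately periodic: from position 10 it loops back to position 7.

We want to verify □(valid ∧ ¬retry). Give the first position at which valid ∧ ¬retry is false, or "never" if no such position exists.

At position 0 the labels are {retry}, so valid ∧ ¬retry is false there. This is the first violation.

0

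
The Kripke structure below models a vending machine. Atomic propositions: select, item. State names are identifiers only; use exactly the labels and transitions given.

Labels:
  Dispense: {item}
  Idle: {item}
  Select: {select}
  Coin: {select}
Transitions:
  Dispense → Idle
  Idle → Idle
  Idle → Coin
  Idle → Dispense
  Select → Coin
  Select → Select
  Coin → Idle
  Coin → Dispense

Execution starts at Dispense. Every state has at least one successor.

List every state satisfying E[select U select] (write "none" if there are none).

States satisfying select: {Select, Coin}.
States satisfying E[select U select]: {Select, Coin}.

{Select, Coin}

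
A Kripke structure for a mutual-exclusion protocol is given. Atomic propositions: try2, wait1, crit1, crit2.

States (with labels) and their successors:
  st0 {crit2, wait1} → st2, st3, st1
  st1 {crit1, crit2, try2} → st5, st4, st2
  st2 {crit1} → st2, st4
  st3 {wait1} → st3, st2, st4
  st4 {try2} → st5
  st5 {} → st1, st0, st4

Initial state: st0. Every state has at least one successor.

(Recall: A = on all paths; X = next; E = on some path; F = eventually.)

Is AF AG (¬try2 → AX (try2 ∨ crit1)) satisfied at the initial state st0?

Does not hold

States satisfying AG (¬try2 → AX (try2 ∨ crit1)): ∅.
States satisfying AF AG (¬try2 → AX (try2 ∨ crit1)): ∅.
There is a path from st0 along which AG (¬try2 → AX (try2 ∨ crit1)) never holds.
st0 ∉ Sat(AF AG (¬try2 → AX (try2 ∨ crit1))).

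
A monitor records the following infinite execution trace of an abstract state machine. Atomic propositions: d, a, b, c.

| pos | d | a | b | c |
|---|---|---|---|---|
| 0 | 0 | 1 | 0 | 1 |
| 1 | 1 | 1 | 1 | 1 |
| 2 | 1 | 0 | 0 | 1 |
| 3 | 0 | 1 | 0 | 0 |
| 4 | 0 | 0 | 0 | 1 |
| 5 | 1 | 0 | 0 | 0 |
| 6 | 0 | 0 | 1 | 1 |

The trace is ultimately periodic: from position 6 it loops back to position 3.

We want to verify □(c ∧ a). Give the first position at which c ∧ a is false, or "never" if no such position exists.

2

Check c ∧ a at each position in order: 0 ✓, 1 ✓.
At position 2 the labels are {c, d}, so c ∧ a is false there. This is the first violation.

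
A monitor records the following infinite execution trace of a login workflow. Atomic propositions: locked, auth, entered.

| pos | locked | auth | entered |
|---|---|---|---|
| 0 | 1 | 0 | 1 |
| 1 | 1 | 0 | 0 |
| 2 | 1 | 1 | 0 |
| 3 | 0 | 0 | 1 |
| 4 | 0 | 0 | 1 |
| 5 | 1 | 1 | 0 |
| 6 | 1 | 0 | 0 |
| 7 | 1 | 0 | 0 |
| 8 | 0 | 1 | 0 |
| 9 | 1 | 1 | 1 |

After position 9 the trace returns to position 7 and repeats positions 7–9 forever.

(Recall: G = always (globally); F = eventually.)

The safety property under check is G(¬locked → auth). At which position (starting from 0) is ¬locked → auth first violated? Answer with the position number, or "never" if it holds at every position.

3

Check ¬locked → auth at each position in order: 0 ✓, 1 ✓, 2 ✓.
At position 3 the labels are {entered}, so ¬locked → auth is false there. This is the first violation.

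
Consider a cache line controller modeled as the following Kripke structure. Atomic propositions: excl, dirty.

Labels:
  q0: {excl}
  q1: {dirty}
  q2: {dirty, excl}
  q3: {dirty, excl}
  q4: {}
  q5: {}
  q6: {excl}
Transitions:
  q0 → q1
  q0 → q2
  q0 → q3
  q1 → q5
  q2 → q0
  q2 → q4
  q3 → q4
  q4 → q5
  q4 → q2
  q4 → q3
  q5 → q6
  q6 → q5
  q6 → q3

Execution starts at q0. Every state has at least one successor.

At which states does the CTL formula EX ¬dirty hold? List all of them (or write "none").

{q1, q2, q3, q4, q5, q6}

States satisfying ¬dirty: {q0, q4, q5, q6}.
States satisfying EX ¬dirty: {q1, q2, q3, q4, q5, q6}.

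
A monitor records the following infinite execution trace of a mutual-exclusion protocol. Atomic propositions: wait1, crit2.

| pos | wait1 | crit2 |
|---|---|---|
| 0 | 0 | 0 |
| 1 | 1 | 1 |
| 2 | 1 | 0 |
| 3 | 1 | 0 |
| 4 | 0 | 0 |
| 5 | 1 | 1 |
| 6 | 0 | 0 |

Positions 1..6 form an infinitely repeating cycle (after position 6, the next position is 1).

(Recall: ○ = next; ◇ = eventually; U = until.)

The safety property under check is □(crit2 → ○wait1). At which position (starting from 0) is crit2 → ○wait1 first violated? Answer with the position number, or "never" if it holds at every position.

Check crit2 → ○wait1 at each position in order: 0 ✓, 1 ✓, 2 ✓, 3 ✓, 4 ✓.
At position 5 the labels are {crit2, wait1} and the next position 6 has {}, so crit2 → ○wait1 is false there. This is the first violation.

5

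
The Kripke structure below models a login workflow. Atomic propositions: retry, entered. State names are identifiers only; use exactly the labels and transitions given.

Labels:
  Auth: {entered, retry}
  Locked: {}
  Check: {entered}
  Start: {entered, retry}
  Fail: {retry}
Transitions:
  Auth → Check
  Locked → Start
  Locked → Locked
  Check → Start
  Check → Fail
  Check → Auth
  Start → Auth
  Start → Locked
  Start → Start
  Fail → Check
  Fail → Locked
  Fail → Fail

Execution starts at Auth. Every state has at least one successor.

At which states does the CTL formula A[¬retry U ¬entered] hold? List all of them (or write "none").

States satisfying ¬retry: {Locked, Check}.
States satisfying ¬entered: {Locked, Fail}.
States satisfying A[¬retry U ¬entered]: {Locked, Fail}.

{Locked, Fail}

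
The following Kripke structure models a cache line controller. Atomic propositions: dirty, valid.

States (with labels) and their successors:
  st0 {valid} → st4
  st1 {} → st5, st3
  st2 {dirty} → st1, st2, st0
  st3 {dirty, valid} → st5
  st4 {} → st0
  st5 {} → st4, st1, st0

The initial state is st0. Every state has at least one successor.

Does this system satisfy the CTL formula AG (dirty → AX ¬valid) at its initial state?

Satisfied

States satisfying dirty → AX ¬valid: {st0, st1, st3, st4, st5}.
States satisfying AG (dirty → AX ¬valid): {st0, st1, st3, st4, st5}.
Every state reachable from st0 satisfies dirty → AX ¬valid.
st0 ∈ Sat(AG (dirty → AX ¬valid)).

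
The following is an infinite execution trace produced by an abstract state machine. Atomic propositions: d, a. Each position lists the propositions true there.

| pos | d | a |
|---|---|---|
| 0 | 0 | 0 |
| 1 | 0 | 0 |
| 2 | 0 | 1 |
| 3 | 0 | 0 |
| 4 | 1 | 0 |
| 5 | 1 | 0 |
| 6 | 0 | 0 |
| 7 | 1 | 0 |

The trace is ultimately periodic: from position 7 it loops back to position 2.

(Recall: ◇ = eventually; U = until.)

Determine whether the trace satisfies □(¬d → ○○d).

¬d → ○○d must hold at every position from 0 onward. It fails at position 0, so □(¬d → ○○d) is false.
Positions where ¬d holds: 0, 1, 2, 3, 6.
Check ○○d at each: 0→fails, 1→fails, 2→ok, 3→ok, 6→fails.

Violated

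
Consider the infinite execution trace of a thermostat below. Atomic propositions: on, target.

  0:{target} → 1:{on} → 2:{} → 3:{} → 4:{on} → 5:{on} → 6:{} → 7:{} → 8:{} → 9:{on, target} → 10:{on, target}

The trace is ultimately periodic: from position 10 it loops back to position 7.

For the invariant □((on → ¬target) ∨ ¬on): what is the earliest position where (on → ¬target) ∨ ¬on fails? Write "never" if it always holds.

Check (on → ¬target) ∨ ¬on at each position in order: 0 ✓, 1 ✓, 2 ✓, 3 ✓, 4 ✓, 5 ✓, 6 ✓, 7 ✓, 8 ✓.
At position 9 the labels are {on, target}, so (on → ¬target) ∨ ¬on is false there. This is the first violation.

9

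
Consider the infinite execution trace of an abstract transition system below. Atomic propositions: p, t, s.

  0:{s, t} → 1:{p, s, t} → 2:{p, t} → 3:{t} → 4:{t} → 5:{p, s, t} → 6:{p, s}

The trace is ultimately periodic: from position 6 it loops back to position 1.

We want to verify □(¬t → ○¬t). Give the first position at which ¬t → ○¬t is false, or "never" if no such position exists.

Check ¬t → ○¬t at each position in order: 0 ✓, 1 ✓, 2 ✓, 3 ✓, 4 ✓, 5 ✓.
At position 6 the labels are {p, s} and the next position 1 has {p, s, t}, so ¬t → ○¬t is false there. This is the first violation.

6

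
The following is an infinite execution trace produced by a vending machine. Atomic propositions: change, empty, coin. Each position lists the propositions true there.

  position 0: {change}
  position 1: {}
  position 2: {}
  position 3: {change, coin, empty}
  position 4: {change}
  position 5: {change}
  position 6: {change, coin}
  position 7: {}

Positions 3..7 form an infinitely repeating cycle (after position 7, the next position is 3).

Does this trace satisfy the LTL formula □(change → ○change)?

change → ○change must hold at every position from 0 onward. It fails at position 0, so □(change → ○change) is false.
Positions where change holds: 0, 3, 4, 5, 6.
Check ○change at each: 0→fails, 3→ok, 4→ok, 5→ok, 6→fails.

Does not hold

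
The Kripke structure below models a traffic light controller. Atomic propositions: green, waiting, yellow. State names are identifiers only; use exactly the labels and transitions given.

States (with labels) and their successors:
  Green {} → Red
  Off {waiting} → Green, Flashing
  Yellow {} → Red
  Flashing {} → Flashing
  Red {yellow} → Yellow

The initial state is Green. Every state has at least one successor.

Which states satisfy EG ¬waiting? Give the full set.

{Green, Yellow, Flashing, Red}

States satisfying ¬waiting: {Green, Yellow, Flashing, Red}.
States satisfying EG ¬waiting: {Green, Yellow, Flashing, Red}.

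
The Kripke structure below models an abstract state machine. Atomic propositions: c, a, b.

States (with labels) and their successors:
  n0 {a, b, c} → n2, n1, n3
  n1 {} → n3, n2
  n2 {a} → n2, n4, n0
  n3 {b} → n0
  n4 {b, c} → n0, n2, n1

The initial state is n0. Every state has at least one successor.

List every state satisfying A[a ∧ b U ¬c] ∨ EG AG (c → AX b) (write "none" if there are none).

States satisfying a ∧ b: {n0}.
States satisfying ¬c: {n1, n2, n3}.
States satisfying A[a ∧ b U ¬c]: {n0, n1, n2, n3}.
States satisfying AG (c → AX b): ∅.
States satisfying EG AG (c → AX b): ∅.
States satisfying A[a ∧ b U ¬c] ∨ EG AG (c → AX b): {n0, n1, n2, n3}.

{n0, n1, n2, n3}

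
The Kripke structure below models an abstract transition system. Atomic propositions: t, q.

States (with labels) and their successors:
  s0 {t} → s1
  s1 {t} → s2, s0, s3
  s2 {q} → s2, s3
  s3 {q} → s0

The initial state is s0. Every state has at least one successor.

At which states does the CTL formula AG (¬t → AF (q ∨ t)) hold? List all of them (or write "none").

{s0, s1, s2, s3}

States satisfying ¬t → AF (q ∨ t): {s0, s1, s2, s3}.
States satisfying AG (¬t → AF (q ∨ t)): {s0, s1, s2, s3}.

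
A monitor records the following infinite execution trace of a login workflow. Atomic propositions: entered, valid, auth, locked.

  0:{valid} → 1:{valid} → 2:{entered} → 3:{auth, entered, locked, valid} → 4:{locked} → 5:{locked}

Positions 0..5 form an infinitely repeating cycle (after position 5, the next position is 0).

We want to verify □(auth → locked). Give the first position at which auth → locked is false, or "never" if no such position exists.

never

auth → locked holds at every position 0..5, and those are all the positions the trace ever visits, so the invariant □(auth → locked) is never violated.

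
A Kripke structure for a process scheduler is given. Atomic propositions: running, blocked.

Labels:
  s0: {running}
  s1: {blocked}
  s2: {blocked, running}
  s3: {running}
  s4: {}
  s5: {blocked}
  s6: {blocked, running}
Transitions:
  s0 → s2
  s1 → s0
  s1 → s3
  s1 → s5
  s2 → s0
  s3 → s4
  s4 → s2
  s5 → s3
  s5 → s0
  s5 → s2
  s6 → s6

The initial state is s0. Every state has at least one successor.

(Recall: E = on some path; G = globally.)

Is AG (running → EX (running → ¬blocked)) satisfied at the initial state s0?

Does not hold

States satisfying running → EX (running → ¬blocked): {s1, s2, s3, s4, s5}.
States satisfying AG (running → EX (running → ¬blocked)): ∅.
s0 is reachable from s0 and violates running → EX (running → ¬blocked), so AG fails at s0.
s0 ∉ Sat(AG (running → EX (running → ¬blocked))).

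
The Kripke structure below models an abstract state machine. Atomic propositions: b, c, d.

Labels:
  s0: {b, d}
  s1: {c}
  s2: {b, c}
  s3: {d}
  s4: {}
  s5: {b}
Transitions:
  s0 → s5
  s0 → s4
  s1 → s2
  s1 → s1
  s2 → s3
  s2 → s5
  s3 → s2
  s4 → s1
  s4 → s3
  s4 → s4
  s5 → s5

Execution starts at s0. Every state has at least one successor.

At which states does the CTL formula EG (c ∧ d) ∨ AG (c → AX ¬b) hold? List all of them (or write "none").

States satisfying c ∧ d: ∅.
States satisfying EG (c ∧ d): ∅.
States satisfying c → AX ¬b: {s0, s3, s4, s5}.
States satisfying AG (c → AX ¬b): {s5}.
States satisfying EG (c ∧ d) ∨ AG (c → AX ¬b): {s5}.

{s5}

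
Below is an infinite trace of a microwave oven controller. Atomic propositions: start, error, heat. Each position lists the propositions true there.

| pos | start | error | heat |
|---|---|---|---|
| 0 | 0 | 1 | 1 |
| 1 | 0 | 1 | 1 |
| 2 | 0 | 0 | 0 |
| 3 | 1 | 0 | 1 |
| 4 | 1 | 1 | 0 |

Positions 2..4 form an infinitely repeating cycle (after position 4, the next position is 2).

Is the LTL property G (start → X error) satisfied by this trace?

start → X error must hold at every position from 0 onward. It fails at position 4, so G (start → X error) is false.
Positions where start holds: 3, 4.
Check X error at each: 3→ok, 4→fails.

No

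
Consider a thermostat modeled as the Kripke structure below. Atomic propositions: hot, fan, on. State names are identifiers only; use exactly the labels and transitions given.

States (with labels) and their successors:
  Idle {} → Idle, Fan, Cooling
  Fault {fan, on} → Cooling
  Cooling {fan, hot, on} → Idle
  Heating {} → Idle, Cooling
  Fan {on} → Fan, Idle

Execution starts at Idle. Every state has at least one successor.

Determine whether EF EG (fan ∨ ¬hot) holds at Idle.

Satisfied

States satisfying EG (fan ∨ ¬hot): {Idle, Fault, Cooling, Heating, Fan}.
States satisfying EF EG (fan ∨ ¬hot): {Idle, Fault, Cooling, Heating, Fan}.
Some path from Idle reaches a state where EG (fan ∨ ¬hot) holds.
Idle ∈ Sat(EF EG (fan ∨ ¬hot)).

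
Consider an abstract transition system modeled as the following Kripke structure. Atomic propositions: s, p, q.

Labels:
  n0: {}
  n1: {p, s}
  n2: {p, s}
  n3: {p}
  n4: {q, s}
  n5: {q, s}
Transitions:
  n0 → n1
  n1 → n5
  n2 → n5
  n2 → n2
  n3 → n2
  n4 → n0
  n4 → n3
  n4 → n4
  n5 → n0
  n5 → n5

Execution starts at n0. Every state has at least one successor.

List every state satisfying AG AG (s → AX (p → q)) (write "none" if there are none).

{n0, n1, n5}

States satisfying AG (s → AX (p → q)): {n0, n1, n5}.
States satisfying AG AG (s → AX (p → q)): {n0, n1, n5}.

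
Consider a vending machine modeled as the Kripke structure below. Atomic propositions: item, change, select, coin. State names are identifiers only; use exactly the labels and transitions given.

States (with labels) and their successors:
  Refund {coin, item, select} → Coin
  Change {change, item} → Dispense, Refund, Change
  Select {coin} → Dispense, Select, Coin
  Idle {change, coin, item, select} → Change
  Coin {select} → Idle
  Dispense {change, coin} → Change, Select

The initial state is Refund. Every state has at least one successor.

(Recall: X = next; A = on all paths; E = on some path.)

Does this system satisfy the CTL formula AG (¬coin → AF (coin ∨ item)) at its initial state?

Yes

States satisfying ¬coin → AF (coin ∨ item): {Refund, Change, Select, Idle, Coin, Dispense}.
States satisfying AG (¬coin → AF (coin ∨ item)): {Refund, Change, Select, Idle, Coin, Dispense}.
Every state reachable from Refund satisfies ¬coin → AF (coin ∨ item).
Refund ∈ Sat(AG (¬coin → AF (coin ∨ item))).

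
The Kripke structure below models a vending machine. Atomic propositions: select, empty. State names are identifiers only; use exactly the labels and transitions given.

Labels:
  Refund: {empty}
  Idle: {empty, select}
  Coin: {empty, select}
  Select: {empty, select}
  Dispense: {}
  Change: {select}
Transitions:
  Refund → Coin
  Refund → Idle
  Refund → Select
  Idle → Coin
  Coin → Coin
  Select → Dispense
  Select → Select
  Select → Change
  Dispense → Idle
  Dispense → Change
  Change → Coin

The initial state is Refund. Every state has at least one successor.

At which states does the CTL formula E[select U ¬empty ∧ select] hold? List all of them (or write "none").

States satisfying select: {Idle, Coin, Select, Change}.
States satisfying ¬empty ∧ select: {Change}.
States satisfying E[select U ¬empty ∧ select]: {Select, Change}.

{Select, Change}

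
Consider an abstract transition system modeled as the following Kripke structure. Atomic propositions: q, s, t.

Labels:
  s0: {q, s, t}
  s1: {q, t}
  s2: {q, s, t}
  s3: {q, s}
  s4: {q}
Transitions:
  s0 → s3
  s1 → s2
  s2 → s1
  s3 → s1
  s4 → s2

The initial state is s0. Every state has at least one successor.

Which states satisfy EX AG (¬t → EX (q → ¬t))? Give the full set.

{s1, s2, s3, s4}

States satisfying AG (¬t → EX (q → ¬t)): {s1, s2}.
States satisfying EX AG (¬t → EX (q → ¬t)): {s1, s2, s3, s4}.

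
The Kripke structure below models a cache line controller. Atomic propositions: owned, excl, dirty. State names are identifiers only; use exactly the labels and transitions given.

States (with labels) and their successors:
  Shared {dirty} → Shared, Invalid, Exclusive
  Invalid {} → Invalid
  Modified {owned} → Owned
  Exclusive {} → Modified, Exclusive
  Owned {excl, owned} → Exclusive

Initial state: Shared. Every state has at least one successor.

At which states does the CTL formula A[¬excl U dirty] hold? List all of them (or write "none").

States satisfying ¬excl: {Shared, Invalid, Modified, Exclusive}.
States satisfying dirty: {Shared}.
States satisfying A[¬excl U dirty]: {Shared}.

{Shared}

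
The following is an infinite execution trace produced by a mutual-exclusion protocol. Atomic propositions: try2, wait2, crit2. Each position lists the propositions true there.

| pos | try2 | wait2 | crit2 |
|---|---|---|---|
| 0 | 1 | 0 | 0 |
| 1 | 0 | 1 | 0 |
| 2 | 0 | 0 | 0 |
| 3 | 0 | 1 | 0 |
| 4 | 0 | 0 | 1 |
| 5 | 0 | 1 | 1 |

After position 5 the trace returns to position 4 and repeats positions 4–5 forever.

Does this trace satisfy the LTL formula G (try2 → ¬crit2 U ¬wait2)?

Yes

try2 → ¬crit2 U ¬wait2 holds at every position 0..5, and those are all positions ever visited, so G (try2 → ¬crit2 U ¬wait2) holds.
Positions where try2 holds: 0.
Check ¬crit2 U ¬wait2 at each: 0→ok.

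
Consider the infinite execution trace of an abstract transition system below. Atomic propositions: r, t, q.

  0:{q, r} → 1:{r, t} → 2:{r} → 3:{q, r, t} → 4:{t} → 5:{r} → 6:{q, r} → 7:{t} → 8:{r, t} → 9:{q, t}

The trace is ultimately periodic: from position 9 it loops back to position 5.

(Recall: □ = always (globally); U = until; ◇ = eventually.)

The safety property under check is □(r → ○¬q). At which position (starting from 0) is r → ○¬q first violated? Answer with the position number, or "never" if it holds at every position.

2

Check r → ○¬q at each position in order: 0 ✓, 1 ✓.
At position 2 the labels are {r} and the next position 3 has {q, r, t}, so r → ○¬q is false there. This is the first violation.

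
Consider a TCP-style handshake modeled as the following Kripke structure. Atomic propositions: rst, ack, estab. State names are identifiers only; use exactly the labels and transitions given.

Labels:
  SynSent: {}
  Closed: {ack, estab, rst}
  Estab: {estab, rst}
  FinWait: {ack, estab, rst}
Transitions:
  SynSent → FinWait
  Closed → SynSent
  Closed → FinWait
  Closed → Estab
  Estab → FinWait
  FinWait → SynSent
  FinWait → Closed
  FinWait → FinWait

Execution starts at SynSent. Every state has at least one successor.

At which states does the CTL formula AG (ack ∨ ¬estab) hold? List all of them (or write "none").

States satisfying ack ∨ ¬estab: {SynSent, Closed, FinWait}.
States satisfying AG (ack ∨ ¬estab): ∅.

none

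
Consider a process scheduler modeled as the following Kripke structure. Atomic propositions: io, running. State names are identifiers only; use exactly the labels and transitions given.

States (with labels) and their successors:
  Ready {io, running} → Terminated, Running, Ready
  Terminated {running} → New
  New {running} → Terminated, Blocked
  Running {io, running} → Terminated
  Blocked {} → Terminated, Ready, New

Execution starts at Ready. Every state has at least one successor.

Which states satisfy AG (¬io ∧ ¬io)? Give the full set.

none

States satisfying ¬io ∧ ¬io: {Terminated, New, Blocked}.
States satisfying AG (¬io ∧ ¬io): ∅.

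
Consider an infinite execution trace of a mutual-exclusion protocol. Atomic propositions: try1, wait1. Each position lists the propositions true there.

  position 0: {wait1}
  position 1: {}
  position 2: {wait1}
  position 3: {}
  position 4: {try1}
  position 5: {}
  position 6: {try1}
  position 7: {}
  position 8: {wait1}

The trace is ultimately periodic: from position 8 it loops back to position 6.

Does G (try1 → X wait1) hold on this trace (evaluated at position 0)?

Does not hold

try1 → X wait1 must hold at every position from 0 onward. It fails at position 4, so G (try1 → X wait1) is false.
Positions where try1 holds: 4, 6.
Check X wait1 at each: 4→fails, 6→fails.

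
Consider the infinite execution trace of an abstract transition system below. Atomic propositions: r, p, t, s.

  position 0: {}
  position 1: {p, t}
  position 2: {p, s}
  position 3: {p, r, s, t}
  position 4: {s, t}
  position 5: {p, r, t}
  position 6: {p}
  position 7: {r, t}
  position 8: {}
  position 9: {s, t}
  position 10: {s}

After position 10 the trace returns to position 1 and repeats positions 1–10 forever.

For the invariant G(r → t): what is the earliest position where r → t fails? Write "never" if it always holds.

r → t holds at every position 0..10, and those are all the positions the trace ever visits, so the invariant G(r → t) is never violated.

never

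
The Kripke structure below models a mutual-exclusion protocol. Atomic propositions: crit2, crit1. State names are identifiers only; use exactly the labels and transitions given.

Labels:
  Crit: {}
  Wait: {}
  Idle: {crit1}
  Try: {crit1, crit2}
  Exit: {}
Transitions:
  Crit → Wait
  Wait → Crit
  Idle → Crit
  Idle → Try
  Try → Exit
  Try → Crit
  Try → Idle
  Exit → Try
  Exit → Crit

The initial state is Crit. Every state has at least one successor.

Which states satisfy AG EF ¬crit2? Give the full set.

{Crit, Wait, Idle, Try, Exit}

States satisfying EF ¬crit2: {Crit, Wait, Idle, Try, Exit}.
States satisfying AG EF ¬crit2: {Crit, Wait, Idle, Try, Exit}.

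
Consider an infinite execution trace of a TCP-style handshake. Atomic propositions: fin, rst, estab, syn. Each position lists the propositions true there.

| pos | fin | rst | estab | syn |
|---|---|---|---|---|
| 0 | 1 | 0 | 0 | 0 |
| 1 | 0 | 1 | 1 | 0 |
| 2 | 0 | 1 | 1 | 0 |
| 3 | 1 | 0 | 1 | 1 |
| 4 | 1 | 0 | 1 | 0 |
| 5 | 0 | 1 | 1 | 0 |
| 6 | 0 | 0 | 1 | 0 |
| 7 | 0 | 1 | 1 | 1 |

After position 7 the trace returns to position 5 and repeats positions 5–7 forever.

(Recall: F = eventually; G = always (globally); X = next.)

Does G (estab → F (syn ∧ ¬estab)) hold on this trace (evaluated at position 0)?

Does not hold

estab → F (syn ∧ ¬estab) must hold at every position from 0 onward. It fails at position 1, so G (estab → F (syn ∧ ¬estab)) is false.
Positions where estab holds: 1, 2, 3, 4, 5, 6, 7.
Check F (syn ∧ ¬estab) at each: 1→fails, 2→fails, 3→fails, 4→fails, 5→fails, 6→fails, 7→fails.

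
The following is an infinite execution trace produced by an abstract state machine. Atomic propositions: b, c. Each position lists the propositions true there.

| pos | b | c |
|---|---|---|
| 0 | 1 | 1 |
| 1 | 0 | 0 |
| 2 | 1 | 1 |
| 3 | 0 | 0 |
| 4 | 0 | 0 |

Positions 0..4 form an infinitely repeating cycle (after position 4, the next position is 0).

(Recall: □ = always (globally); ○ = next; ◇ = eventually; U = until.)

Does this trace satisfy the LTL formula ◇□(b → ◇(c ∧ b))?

Satisfied

□(b → ◇(c ∧ b)) holds at position 0, which is reachable from 0, so ◇□(b → ◇(c ∧ b)) holds.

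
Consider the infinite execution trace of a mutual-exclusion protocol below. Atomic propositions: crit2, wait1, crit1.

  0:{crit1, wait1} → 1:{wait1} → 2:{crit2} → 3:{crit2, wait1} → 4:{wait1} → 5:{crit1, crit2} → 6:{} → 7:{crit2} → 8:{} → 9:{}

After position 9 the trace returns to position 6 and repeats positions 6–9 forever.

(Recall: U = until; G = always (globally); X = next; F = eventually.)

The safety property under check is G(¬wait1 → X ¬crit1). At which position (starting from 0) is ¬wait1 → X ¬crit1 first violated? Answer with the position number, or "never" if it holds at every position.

never

¬wait1 → X ¬crit1 holds at every position 0..9, and those are all the positions the trace ever visits, so the invariant G(¬wait1 → X ¬crit1) is never violated.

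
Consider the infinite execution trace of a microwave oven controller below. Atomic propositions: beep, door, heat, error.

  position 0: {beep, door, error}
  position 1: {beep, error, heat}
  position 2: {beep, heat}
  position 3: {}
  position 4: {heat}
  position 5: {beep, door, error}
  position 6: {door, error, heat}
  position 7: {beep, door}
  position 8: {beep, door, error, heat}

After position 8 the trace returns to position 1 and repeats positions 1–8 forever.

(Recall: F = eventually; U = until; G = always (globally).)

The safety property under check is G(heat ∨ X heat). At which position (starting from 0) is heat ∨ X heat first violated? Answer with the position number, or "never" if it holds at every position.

heat ∨ X heat holds at every position 0..8, and those are all the positions the trace ever visits, so the invariant G(heat ∨ X heat) is never violated.

never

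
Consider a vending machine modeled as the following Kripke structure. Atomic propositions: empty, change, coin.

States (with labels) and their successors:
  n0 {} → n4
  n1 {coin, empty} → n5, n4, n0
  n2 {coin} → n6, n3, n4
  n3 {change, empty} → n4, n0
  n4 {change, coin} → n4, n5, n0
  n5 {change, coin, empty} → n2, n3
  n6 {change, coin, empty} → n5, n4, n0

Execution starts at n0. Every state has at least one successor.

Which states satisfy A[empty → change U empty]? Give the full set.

{n1, n3, n5, n6}

States satisfying empty → change: {n0, n2, n3, n4, n5, n6}.
States satisfying empty: {n1, n3, n5, n6}.
States satisfying A[empty → change U empty]: {n1, n3, n5, n6}.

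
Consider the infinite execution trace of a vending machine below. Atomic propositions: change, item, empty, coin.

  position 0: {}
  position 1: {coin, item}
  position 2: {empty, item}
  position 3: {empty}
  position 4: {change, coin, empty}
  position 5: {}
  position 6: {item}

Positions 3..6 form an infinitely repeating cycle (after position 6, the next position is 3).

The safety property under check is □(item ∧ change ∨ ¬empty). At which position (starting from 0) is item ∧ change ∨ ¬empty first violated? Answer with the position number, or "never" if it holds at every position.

2

Check item ∧ change ∨ ¬empty at each position in order: 0 ✓, 1 ✓.
At position 2 the labels are {empty, item}, so item ∧ change ∨ ¬empty is false there. This is the first violation.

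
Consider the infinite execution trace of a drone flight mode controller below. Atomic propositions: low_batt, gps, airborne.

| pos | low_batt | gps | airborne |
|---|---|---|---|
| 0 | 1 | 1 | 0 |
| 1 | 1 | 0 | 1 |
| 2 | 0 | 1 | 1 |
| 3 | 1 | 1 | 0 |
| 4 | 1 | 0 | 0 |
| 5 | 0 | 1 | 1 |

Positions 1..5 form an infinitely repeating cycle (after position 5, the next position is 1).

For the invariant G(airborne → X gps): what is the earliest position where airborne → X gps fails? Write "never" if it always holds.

5

Check airborne → X gps at each position in order: 0 ✓, 1 ✓, 2 ✓, 3 ✓, 4 ✓.
At position 5 the labels are {airborne, gps} and the next position 1 has {airborne, low_batt}, so airborne → X gps is false there. This is the first violation.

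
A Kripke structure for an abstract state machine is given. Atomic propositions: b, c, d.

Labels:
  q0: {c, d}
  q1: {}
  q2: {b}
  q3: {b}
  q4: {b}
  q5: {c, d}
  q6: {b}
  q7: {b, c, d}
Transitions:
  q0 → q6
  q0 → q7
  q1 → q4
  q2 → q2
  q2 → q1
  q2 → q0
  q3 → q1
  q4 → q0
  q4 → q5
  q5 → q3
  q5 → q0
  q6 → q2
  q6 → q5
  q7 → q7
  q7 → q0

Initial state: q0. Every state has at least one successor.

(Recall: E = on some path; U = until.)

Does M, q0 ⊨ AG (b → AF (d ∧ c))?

No

States satisfying b → AF (d ∧ c): {q0, q1, q3, q4, q5, q7}.
States satisfying AG (b → AF (d ∧ c)): ∅.
q2 is reachable from q0 and violates b → AF (d ∧ c), so AG fails at q0.
q0 ∉ Sat(AG (b → AF (d ∧ c))).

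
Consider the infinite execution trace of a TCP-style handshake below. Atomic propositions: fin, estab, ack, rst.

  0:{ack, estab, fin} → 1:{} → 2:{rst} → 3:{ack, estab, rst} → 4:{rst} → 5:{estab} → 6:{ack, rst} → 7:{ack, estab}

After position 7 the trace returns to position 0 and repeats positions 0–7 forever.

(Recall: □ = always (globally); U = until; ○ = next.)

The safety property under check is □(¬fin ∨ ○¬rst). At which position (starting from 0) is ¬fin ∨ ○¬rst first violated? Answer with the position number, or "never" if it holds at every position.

never

¬fin ∨ ○¬rst holds at every position 0..7, and those are all the positions the trace ever visits, so the invariant □(¬fin ∨ ○¬rst) is never violated.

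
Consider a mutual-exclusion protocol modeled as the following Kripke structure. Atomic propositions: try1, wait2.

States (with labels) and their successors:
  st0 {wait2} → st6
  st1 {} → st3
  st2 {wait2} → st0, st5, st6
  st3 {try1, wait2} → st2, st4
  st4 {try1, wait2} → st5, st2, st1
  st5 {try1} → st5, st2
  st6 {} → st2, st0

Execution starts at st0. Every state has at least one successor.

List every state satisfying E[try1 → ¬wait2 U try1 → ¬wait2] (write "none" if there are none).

States satisfying try1 → ¬wait2: {st0, st1, st2, st5, st6}.
States satisfying E[try1 → ¬wait2 U try1 → ¬wait2]: {st0, st1, st2, st5, st6}.

{st0, st1, st2, st5, st6}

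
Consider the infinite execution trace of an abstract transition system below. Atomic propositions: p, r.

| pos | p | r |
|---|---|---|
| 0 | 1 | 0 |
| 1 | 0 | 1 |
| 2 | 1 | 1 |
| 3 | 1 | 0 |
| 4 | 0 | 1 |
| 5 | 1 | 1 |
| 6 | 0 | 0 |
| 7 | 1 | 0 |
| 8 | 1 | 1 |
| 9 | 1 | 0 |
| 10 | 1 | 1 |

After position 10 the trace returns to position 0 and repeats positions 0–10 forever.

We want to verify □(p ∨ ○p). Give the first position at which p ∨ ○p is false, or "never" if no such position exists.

p ∨ ○p holds at every position 0..10, and those are all the positions the trace ever visits, so the invariant □(p ∨ ○p) is never violated.

never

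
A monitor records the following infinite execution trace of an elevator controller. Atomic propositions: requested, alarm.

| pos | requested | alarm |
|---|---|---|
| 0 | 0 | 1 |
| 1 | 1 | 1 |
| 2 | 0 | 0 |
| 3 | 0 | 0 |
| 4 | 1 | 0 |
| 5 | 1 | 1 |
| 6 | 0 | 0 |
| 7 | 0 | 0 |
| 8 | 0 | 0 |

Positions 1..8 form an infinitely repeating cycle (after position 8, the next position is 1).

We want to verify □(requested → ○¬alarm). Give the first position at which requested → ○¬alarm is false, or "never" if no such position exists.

4

Check requested → ○¬alarm at each position in order: 0 ✓, 1 ✓, 2 ✓, 3 ✓.
At position 4 the labels are {requested} and the next position 5 has {alarm, requested}, so requested → ○¬alarm is false there. This is the first violation.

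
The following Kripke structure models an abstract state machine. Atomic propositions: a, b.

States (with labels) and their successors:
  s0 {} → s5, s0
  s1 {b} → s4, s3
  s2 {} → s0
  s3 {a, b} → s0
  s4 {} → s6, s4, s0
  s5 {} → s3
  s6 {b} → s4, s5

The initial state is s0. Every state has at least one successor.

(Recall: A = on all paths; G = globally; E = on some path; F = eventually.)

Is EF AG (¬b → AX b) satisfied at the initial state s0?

States satisfying AG (¬b → AX b): ∅.
States satisfying EF AG (¬b → AX b): ∅.
No suitable path/successor from s0 witnesses the formula.
s0 ∉ Sat(EF AG (¬b → AX b)).

No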